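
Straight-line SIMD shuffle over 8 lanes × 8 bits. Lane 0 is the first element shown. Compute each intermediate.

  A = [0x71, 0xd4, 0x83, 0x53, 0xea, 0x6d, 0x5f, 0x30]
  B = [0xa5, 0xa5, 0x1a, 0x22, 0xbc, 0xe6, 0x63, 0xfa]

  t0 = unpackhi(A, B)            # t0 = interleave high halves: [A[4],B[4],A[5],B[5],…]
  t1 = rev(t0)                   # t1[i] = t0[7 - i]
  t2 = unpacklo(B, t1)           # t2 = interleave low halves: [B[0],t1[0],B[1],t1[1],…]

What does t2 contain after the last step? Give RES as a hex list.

t0 = [0xea, 0xbc, 0x6d, 0xe6, 0x5f, 0x63, 0x30, 0xfa]
t1 = [0xfa, 0x30, 0x63, 0x5f, 0xe6, 0x6d, 0xbc, 0xea]
t2 = [0xa5, 0xfa, 0xa5, 0x30, 0x1a, 0x63, 0x22, 0x5f]

RES = [ 0xa5  0xfa  0xa5  0x30  0x1a  0x63  0x22  0x5f ]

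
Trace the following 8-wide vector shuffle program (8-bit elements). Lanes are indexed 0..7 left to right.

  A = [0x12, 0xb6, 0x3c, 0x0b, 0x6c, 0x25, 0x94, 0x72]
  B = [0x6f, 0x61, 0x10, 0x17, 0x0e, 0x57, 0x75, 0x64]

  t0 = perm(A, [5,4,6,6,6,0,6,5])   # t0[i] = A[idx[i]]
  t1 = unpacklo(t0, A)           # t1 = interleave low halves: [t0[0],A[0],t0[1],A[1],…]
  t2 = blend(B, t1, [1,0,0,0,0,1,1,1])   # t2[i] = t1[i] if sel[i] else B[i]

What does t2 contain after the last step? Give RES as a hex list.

t0 = [0x25, 0x6c, 0x94, 0x94, 0x94, 0x12, 0x94, 0x25]
t1 = [0x25, 0x12, 0x6c, 0xb6, 0x94, 0x3c, 0x94, 0x0b]
t2 = [0x25, 0x61, 0x10, 0x17, 0x0e, 0x3c, 0x94, 0x0b]

RES = [0x25, 0x61, 0x10, 0x17, 0x0e, 0x3c, 0x94, 0x0b]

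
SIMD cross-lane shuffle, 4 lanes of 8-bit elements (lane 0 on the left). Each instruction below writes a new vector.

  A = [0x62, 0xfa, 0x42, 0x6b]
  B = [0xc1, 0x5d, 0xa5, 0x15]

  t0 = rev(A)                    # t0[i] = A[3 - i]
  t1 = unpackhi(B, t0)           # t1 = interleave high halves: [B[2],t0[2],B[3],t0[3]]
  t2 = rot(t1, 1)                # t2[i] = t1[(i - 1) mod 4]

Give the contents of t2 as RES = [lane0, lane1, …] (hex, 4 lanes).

RES = [0x62, 0xa5, 0xfa, 0x15]

→ t0 |6b|42|fa|62|
→ t1 |a5|fa|15|62|
→ t2 |62|a5|fa|15|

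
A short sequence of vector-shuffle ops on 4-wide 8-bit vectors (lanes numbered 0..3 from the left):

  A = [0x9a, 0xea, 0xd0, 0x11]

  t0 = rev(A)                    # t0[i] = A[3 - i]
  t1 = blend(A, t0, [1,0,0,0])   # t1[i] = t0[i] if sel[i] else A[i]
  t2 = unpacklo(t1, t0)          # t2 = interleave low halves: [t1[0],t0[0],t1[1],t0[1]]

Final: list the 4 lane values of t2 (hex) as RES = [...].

  t0: 11 d0 ea 9a
  t1: 11 ea d0 11
  t2: 11 11 ea d0

RES = [0x11, 0x11, 0xea, 0xd0]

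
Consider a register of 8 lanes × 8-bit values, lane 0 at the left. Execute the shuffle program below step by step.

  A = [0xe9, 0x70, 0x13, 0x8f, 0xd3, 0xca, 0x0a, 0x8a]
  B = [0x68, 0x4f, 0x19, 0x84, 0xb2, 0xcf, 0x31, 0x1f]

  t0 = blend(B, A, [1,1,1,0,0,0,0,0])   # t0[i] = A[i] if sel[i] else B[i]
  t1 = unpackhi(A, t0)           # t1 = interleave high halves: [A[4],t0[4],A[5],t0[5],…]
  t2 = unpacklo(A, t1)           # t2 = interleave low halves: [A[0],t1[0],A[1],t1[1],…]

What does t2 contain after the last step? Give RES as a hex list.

→ t0 |e9|70|13|84|b2|cf|31|1f|
→ t1 |d3|b2|ca|cf|0a|31|8a|1f|
→ t2 |e9|d3|70|b2|13|ca|8f|cf|

RES = [ 0xe9  0xd3  0x70  0xb2  0x13  0xca  0x8f  0xcf ]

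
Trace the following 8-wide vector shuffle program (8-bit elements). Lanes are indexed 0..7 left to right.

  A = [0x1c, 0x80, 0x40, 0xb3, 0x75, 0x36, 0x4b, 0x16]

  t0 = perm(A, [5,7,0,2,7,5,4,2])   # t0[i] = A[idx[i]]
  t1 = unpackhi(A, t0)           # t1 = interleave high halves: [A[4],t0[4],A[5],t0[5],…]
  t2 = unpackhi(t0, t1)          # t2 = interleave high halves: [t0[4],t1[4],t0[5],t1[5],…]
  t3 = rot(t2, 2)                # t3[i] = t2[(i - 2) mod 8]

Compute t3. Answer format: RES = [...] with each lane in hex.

RES = [0x40, 0x40, 0x16, 0x4b, 0x36, 0x75, 0x75, 0x16]

  t0: 36 16 1c 40 16 36 75 40
  t1: 75 16 36 36 4b 75 16 40
  t2: 16 4b 36 75 75 16 40 40
  t3: 40 40 16 4b 36 75 75 16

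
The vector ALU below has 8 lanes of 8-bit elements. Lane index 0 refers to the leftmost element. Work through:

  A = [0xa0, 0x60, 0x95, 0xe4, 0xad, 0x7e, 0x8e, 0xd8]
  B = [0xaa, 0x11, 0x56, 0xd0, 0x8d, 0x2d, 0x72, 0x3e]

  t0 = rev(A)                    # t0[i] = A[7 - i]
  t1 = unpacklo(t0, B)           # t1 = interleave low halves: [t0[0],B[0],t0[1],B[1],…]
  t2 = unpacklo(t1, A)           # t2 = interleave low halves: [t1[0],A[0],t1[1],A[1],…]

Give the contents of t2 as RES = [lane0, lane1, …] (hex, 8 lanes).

RES = [0xd8, 0xa0, 0xaa, 0x60, 0x8e, 0x95, 0x11, 0xe4]

→ t0 |d8|8e|7e|ad|e4|95|60|a0|
→ t1 |d8|aa|8e|11|7e|56|ad|d0|
→ t2 |d8|a0|aa|60|8e|95|11|e4|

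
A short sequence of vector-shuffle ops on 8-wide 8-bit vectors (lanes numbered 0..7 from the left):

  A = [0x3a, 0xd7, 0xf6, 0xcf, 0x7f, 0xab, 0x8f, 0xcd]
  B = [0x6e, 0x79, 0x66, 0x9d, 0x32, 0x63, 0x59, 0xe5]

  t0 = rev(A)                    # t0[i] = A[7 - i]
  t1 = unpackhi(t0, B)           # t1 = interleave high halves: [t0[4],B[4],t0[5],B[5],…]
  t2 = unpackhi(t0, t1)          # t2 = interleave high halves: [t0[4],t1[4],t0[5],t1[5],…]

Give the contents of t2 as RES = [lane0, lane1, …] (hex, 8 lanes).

  t0: cd 8f ab 7f cf f6 d7 3a
  t1: cf 32 f6 63 d7 59 3a e5
  t2: cf d7 f6 59 d7 3a 3a e5

RES = [0xcf, 0xd7, 0xf6, 0x59, 0xd7, 0x3a, 0x3a, 0xe5]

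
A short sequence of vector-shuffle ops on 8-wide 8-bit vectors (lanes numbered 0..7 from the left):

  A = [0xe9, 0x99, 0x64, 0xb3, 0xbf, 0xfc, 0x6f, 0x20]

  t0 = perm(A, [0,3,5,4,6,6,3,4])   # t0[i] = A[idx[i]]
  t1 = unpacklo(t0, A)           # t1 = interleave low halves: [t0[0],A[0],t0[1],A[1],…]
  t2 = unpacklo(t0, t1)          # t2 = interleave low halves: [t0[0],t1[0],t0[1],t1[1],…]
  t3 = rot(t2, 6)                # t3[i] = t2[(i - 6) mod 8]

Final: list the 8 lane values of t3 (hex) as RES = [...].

RES = [ 0xb3  0xe9  0xfc  0xb3  0xbf  0x99  0xe9  0xe9 ]

  t0: e9 b3 fc bf 6f 6f b3 bf
  t1: e9 e9 b3 99 fc 64 bf b3
  t2: e9 e9 b3 e9 fc b3 bf 99
  t3: b3 e9 fc b3 bf 99 e9 e9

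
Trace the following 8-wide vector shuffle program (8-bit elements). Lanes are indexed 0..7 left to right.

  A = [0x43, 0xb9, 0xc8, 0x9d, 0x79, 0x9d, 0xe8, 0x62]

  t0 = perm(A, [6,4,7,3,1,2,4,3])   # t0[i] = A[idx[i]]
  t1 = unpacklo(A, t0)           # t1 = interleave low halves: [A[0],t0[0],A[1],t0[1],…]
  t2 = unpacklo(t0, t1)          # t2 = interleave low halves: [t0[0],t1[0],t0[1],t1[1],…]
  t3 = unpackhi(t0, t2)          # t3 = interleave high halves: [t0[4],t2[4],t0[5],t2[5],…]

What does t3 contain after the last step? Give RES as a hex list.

  t0: e8 79 62 9d b9 c8 79 9d
  t1: 43 e8 b9 79 c8 62 9d 9d
  t2: e8 43 79 e8 62 b9 9d 79
  t3: b9 62 c8 b9 79 9d 9d 79

RES = [0xb9, 0x62, 0xc8, 0xb9, 0x79, 0x9d, 0x9d, 0x79]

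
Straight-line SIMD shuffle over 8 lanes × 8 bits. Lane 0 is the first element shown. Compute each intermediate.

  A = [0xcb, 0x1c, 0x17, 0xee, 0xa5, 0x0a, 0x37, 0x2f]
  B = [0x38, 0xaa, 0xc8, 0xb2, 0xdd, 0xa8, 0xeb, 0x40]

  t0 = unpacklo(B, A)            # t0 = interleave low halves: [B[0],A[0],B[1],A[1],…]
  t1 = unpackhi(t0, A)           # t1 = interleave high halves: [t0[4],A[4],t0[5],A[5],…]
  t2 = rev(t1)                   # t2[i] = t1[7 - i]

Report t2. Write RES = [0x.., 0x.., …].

RES = [ 0x2f  0xee  0x37  0xb2  0x0a  0x17  0xa5  0xc8 ]

→ t0 |38|cb|aa|1c|c8|17|b2|ee|
→ t1 |c8|a5|17|0a|b2|37|ee|2f|
→ t2 |2f|ee|37|b2|0a|17|a5|c8|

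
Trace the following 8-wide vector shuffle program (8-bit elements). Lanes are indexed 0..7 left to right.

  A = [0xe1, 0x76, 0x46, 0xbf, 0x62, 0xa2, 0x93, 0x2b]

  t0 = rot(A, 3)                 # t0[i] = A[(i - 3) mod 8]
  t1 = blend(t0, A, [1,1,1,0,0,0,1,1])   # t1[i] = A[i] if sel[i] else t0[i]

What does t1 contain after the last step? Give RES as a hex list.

t0 = [0xa2, 0x93, 0x2b, 0xe1, 0x76, 0x46, 0xbf, 0x62]
t1 = [0xe1, 0x76, 0x46, 0xe1, 0x76, 0x46, 0x93, 0x2b]

RES = [0xe1, 0x76, 0x46, 0xe1, 0x76, 0x46, 0x93, 0x2b]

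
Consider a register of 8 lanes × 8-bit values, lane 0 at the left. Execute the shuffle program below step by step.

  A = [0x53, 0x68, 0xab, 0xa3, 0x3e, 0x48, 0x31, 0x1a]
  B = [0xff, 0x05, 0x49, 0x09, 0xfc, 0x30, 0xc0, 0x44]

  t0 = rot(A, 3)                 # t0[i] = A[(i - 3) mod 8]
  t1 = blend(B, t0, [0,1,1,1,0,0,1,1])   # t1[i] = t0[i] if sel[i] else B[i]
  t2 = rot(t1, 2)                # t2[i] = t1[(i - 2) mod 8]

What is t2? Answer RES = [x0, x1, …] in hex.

RES = [0xa3, 0x3e, 0xff, 0x31, 0x1a, 0x53, 0xfc, 0x30]

  t0: 48 31 1a 53 68 ab a3 3e
  t1: ff 31 1a 53 fc 30 a3 3e
  t2: a3 3e ff 31 1a 53 fc 30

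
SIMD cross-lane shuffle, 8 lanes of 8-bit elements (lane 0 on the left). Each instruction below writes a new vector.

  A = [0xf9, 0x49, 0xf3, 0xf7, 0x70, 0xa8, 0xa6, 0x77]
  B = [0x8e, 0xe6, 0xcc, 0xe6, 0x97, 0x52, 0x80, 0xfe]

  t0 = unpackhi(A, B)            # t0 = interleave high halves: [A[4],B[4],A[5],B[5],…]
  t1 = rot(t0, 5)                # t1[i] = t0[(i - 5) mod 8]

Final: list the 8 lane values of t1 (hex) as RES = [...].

RES = [0x52, 0xa6, 0x80, 0x77, 0xfe, 0x70, 0x97, 0xa8]

t0 = [0x70, 0x97, 0xa8, 0x52, 0xa6, 0x80, 0x77, 0xfe]
t1 = [0x52, 0xa6, 0x80, 0x77, 0xfe, 0x70, 0x97, 0xa8]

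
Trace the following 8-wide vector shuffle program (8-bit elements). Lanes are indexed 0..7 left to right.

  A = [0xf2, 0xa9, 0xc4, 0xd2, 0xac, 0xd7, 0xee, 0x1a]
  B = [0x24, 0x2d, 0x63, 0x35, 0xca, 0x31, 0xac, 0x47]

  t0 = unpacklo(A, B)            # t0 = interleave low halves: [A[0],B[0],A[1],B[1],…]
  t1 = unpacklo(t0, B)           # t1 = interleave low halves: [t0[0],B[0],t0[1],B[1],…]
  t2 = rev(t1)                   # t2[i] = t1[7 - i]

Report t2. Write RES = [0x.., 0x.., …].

  t0: f2 24 a9 2d c4 63 d2 35
  t1: f2 24 24 2d a9 63 2d 35
  t2: 35 2d 63 a9 2d 24 24 f2

RES = [ 0x35  0x2d  0x63  0xa9  0x2d  0x24  0x24  0xf2 ]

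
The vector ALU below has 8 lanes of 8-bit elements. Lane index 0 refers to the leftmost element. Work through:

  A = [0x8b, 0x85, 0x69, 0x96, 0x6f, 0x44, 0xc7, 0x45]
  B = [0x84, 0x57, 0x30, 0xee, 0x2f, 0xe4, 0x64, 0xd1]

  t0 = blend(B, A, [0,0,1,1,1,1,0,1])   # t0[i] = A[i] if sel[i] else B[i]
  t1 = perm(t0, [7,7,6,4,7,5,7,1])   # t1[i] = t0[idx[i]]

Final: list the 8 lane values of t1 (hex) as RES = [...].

  t0: 84 57 69 96 6f 44 64 45
  t1: 45 45 64 6f 45 44 45 57

RES = [ 0x45  0x45  0x64  0x6f  0x45  0x44  0x45  0x57 ]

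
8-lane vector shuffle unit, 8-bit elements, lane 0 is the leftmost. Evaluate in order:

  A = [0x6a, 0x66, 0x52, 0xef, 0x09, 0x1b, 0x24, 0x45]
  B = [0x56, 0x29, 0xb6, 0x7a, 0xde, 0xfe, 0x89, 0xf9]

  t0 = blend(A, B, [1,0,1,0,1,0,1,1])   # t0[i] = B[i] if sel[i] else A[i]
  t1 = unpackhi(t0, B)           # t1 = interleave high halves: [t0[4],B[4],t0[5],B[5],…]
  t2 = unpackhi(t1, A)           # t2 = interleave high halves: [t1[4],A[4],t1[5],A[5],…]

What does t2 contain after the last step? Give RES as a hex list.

  t0: 56 66 b6 ef de 1b 89 f9
  t1: de de 1b fe 89 89 f9 f9
  t2: 89 09 89 1b f9 24 f9 45

RES = [ 0x89  0x09  0x89  0x1b  0xf9  0x24  0xf9  0x45 ]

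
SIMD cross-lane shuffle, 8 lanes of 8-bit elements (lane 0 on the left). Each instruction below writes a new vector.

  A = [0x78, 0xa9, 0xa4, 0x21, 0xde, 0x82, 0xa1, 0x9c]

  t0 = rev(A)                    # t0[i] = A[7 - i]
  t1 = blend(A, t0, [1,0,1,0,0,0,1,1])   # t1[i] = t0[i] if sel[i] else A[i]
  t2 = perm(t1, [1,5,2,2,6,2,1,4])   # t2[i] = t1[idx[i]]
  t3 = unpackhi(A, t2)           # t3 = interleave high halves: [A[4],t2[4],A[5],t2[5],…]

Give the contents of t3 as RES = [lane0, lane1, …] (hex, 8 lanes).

RES = [0xde, 0xa9, 0x82, 0x82, 0xa1, 0xa9, 0x9c, 0xde]

t0 = [0x9c, 0xa1, 0x82, 0xde, 0x21, 0xa4, 0xa9, 0x78]
t1 = [0x9c, 0xa9, 0x82, 0x21, 0xde, 0x82, 0xa9, 0x78]
t2 = [0xa9, 0x82, 0x82, 0x82, 0xa9, 0x82, 0xa9, 0xde]
t3 = [0xde, 0xa9, 0x82, 0x82, 0xa1, 0xa9, 0x9c, 0xde]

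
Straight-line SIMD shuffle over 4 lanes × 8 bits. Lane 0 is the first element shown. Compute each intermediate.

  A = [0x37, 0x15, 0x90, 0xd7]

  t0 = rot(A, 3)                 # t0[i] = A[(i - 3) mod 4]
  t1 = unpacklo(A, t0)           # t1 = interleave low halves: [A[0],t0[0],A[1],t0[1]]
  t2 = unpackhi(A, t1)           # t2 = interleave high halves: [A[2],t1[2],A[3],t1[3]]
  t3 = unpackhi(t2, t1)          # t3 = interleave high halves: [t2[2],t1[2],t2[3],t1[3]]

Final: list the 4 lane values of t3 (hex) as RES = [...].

RES = [0xd7, 0x15, 0x90, 0x90]

→ t0 |15|90|d7|37|
→ t1 |37|15|15|90|
→ t2 |90|15|d7|90|
→ t3 |d7|15|90|90|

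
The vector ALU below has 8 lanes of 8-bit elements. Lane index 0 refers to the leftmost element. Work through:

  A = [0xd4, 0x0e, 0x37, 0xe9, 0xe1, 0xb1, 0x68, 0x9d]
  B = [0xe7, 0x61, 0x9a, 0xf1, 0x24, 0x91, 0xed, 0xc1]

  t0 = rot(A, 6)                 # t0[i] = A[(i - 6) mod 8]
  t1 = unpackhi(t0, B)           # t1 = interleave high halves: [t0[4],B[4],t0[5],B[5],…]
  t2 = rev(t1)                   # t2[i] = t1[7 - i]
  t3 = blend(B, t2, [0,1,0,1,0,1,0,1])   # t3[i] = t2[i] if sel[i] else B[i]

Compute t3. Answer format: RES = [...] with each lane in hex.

  t0: 37 e9 e1 b1 68 9d d4 0e
  t1: 68 24 9d 91 d4 ed 0e c1
  t2: c1 0e ed d4 91 9d 24 68
  t3: e7 0e 9a d4 24 9d ed 68

RES = [ 0xe7  0x0e  0x9a  0xd4  0x24  0x9d  0xed  0x68 ]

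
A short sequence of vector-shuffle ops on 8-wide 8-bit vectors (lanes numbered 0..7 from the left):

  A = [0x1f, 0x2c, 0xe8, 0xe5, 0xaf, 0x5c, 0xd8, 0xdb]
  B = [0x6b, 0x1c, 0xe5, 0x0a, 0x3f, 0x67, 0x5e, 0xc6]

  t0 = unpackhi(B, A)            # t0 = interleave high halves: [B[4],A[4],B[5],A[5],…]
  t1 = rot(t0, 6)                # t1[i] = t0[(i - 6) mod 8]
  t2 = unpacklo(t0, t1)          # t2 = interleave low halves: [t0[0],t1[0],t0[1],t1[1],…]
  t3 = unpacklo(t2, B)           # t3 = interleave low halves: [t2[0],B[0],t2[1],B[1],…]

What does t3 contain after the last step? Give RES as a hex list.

→ t0 |3f|af|67|5c|5e|d8|c6|db|
→ t1 |67|5c|5e|d8|c6|db|3f|af|
→ t2 |3f|67|af|5c|67|5e|5c|d8|
→ t3 |3f|6b|67|1c|af|e5|5c|0a|

RES = [ 0x3f  0x6b  0x67  0x1c  0xaf  0xe5  0x5c  0x0a ]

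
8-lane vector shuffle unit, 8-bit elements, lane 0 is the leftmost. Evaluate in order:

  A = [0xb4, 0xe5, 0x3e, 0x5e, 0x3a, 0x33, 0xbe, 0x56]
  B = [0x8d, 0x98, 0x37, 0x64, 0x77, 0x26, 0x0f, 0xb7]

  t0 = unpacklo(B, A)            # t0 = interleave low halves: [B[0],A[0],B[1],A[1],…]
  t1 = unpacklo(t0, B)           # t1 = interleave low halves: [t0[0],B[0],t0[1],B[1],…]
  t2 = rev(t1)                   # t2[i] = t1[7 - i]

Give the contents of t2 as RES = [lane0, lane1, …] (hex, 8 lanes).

t0 = [0x8d, 0xb4, 0x98, 0xe5, 0x37, 0x3e, 0x64, 0x5e]
t1 = [0x8d, 0x8d, 0xb4, 0x98, 0x98, 0x37, 0xe5, 0x64]
t2 = [0x64, 0xe5, 0x37, 0x98, 0x98, 0xb4, 0x8d, 0x8d]

RES = [0x64, 0xe5, 0x37, 0x98, 0x98, 0xb4, 0x8d, 0x8d]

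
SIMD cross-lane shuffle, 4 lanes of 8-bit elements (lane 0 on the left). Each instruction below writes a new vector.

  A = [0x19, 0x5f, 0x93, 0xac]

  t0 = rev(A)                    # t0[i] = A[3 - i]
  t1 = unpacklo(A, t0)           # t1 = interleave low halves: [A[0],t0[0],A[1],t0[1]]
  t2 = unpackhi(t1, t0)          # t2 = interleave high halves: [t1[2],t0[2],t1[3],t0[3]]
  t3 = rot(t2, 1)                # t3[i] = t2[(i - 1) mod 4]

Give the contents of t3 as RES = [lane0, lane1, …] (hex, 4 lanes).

→ t0 |ac|93|5f|19|
→ t1 |19|ac|5f|93|
→ t2 |5f|5f|93|19|
→ t3 |19|5f|5f|93|

RES = [0x19, 0x5f, 0x5f, 0x93]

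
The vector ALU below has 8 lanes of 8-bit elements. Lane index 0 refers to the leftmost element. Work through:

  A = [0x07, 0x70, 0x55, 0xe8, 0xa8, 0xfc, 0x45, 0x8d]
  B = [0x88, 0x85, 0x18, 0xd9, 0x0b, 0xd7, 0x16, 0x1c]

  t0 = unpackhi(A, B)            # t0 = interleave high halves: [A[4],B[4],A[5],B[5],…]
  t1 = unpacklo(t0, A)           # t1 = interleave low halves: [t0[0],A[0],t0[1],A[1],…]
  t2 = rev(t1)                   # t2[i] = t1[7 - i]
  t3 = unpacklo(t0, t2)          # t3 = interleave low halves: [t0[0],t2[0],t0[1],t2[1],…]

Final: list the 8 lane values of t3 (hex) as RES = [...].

→ t0 |a8|0b|fc|d7|45|16|8d|1c|
→ t1 |a8|07|0b|70|fc|55|d7|e8|
→ t2 |e8|d7|55|fc|70|0b|07|a8|
→ t3 |a8|e8|0b|d7|fc|55|d7|fc|

RES = [ 0xa8  0xe8  0x0b  0xd7  0xfc  0x55  0xd7  0xfc ]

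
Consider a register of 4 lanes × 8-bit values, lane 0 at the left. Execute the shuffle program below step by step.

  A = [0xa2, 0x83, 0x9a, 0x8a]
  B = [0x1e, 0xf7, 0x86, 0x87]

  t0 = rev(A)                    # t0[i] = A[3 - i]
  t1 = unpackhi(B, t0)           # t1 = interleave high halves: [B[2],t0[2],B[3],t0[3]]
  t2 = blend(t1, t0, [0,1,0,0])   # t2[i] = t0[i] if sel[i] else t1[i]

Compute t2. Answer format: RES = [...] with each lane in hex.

RES = [ 0x86  0x9a  0x87  0xa2 ]

  t0: 8a 9a 83 a2
  t1: 86 83 87 a2
  t2: 86 9a 87 a2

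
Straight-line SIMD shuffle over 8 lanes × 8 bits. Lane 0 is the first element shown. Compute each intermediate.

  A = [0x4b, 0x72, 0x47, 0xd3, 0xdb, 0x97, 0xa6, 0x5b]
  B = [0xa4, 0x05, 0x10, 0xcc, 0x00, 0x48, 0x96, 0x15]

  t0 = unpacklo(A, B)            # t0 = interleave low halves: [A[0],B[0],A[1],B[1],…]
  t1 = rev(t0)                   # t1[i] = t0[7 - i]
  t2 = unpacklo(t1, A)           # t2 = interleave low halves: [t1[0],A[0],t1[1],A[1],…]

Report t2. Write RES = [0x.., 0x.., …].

t0 = [0x4b, 0xa4, 0x72, 0x05, 0x47, 0x10, 0xd3, 0xcc]
t1 = [0xcc, 0xd3, 0x10, 0x47, 0x05, 0x72, 0xa4, 0x4b]
t2 = [0xcc, 0x4b, 0xd3, 0x72, 0x10, 0x47, 0x47, 0xd3]

RES = [0xcc, 0x4b, 0xd3, 0x72, 0x10, 0x47, 0x47, 0xd3]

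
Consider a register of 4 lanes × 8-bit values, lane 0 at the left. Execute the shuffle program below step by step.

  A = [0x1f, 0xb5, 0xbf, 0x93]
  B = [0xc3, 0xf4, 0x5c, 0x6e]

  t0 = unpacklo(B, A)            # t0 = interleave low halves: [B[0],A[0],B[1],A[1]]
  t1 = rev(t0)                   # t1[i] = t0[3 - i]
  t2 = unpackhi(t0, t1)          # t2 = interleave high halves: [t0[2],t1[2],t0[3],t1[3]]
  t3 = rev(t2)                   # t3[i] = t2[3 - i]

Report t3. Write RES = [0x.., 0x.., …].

  t0: c3 1f f4 b5
  t1: b5 f4 1f c3
  t2: f4 1f b5 c3
  t3: c3 b5 1f f4

RES = [0xc3, 0xb5, 0x1f, 0xf4]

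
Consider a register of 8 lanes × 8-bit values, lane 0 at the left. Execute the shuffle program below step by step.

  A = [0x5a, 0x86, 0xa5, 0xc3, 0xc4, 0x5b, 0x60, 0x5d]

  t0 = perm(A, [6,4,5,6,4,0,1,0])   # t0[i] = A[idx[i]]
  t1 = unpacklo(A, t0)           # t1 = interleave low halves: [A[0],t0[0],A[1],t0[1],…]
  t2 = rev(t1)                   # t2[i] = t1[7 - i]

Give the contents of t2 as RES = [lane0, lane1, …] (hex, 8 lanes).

RES = [0x60, 0xc3, 0x5b, 0xa5, 0xc4, 0x86, 0x60, 0x5a]

→ t0 |60|c4|5b|60|c4|5a|86|5a|
→ t1 |5a|60|86|c4|a5|5b|c3|60|
→ t2 |60|c3|5b|a5|c4|86|60|5a|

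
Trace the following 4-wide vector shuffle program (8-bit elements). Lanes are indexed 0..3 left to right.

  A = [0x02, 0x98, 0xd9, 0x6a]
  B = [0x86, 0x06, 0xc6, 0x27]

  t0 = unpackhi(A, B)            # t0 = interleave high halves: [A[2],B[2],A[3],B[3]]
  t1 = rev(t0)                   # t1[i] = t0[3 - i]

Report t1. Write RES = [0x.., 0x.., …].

RES = [ 0x27  0x6a  0xc6  0xd9 ]

→ t0 |d9|c6|6a|27|
→ t1 |27|6a|c6|d9|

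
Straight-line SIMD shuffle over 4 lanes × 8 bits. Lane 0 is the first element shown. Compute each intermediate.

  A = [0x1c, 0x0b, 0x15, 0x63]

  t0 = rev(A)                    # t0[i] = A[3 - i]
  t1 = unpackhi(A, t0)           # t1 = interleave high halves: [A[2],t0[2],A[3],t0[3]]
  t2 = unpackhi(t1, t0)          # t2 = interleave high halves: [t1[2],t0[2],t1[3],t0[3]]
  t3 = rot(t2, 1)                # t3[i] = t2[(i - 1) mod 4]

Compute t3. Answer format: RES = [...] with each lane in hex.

RES = [0x1c, 0x63, 0x0b, 0x1c]

→ t0 |63|15|0b|1c|
→ t1 |15|0b|63|1c|
→ t2 |63|0b|1c|1c|
→ t3 |1c|63|0b|1c|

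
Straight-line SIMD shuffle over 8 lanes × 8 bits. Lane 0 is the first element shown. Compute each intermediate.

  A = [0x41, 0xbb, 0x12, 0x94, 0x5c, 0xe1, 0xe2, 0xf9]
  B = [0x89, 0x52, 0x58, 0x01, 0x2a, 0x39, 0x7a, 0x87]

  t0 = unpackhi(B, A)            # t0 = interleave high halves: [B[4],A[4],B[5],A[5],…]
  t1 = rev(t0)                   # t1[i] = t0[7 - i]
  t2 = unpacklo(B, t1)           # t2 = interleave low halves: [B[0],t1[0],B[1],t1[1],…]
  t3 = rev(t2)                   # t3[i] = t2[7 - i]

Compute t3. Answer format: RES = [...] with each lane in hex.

t0 = [0x2a, 0x5c, 0x39, 0xe1, 0x7a, 0xe2, 0x87, 0xf9]
t1 = [0xf9, 0x87, 0xe2, 0x7a, 0xe1, 0x39, 0x5c, 0x2a]
t2 = [0x89, 0xf9, 0x52, 0x87, 0x58, 0xe2, 0x01, 0x7a]
t3 = [0x7a, 0x01, 0xe2, 0x58, 0x87, 0x52, 0xf9, 0x89]

RES = [ 0x7a  0x01  0xe2  0x58  0x87  0x52  0xf9  0x89 ]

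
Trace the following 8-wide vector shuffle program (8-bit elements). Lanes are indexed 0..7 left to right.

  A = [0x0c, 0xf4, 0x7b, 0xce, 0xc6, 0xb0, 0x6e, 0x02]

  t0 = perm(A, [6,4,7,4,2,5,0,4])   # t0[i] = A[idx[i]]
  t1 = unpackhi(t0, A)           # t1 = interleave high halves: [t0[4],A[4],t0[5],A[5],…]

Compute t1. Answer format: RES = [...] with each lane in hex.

RES = [0x7b, 0xc6, 0xb0, 0xb0, 0x0c, 0x6e, 0xc6, 0x02]

→ t0 |6e|c6|02|c6|7b|b0|0c|c6|
→ t1 |7b|c6|b0|b0|0c|6e|c6|02|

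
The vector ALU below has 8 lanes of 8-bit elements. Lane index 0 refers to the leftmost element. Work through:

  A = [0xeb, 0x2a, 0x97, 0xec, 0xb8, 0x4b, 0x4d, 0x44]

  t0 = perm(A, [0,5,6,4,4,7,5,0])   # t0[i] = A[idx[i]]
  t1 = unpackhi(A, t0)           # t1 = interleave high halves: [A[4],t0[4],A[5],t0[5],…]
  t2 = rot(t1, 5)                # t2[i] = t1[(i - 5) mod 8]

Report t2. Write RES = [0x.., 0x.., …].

RES = [0x44, 0x4d, 0x4b, 0x44, 0xeb, 0xb8, 0xb8, 0x4b]

t0 = [0xeb, 0x4b, 0x4d, 0xb8, 0xb8, 0x44, 0x4b, 0xeb]
t1 = [0xb8, 0xb8, 0x4b, 0x44, 0x4d, 0x4b, 0x44, 0xeb]
t2 = [0x44, 0x4d, 0x4b, 0x44, 0xeb, 0xb8, 0xb8, 0x4b]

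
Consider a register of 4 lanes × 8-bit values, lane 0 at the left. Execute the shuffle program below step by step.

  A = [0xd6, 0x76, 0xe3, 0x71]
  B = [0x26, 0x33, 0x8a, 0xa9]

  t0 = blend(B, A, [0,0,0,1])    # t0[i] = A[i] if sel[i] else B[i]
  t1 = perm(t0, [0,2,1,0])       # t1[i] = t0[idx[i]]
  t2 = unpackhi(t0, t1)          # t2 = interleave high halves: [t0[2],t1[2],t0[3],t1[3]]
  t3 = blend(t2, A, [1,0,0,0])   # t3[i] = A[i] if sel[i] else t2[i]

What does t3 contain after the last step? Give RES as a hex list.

RES = [0xd6, 0x33, 0x71, 0x26]

t0 = [0x26, 0x33, 0x8a, 0x71]
t1 = [0x26, 0x8a, 0x33, 0x26]
t2 = [0x8a, 0x33, 0x71, 0x26]
t3 = [0xd6, 0x33, 0x71, 0x26]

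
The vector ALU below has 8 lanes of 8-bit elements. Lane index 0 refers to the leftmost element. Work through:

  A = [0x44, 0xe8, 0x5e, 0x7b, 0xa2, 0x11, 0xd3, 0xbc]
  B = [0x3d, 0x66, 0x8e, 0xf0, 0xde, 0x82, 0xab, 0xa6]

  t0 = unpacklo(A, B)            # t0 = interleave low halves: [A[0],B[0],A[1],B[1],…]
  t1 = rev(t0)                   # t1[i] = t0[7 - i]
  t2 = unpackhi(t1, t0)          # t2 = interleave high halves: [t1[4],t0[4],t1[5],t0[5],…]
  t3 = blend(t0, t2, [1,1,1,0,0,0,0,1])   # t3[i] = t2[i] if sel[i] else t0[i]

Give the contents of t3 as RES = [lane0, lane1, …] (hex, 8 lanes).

RES = [0x66, 0x5e, 0xe8, 0x66, 0x5e, 0x8e, 0x7b, 0xf0]

  t0: 44 3d e8 66 5e 8e 7b f0
  t1: f0 7b 8e 5e 66 e8 3d 44
  t2: 66 5e e8 8e 3d 7b 44 f0
  t3: 66 5e e8 66 5e 8e 7b f0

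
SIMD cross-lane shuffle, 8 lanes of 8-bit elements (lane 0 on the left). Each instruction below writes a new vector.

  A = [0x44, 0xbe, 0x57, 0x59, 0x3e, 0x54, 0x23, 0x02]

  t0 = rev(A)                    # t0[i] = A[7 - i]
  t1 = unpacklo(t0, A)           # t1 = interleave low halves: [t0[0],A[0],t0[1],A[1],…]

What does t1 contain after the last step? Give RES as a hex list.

  t0: 02 23 54 3e 59 57 be 44
  t1: 02 44 23 be 54 57 3e 59

RES = [ 0x02  0x44  0x23  0xbe  0x54  0x57  0x3e  0x59 ]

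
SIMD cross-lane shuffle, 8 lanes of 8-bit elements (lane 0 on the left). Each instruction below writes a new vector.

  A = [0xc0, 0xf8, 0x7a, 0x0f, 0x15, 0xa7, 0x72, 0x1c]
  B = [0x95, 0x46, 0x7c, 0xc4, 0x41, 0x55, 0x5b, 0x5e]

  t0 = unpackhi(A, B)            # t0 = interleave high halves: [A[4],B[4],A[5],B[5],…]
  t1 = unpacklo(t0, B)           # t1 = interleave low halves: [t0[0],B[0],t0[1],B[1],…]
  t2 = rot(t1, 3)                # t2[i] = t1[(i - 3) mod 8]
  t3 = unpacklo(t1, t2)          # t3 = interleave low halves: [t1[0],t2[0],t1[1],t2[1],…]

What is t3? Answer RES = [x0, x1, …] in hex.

t0 = [0x15, 0x41, 0xa7, 0x55, 0x72, 0x5b, 0x1c, 0x5e]
t1 = [0x15, 0x95, 0x41, 0x46, 0xa7, 0x7c, 0x55, 0xc4]
t2 = [0x7c, 0x55, 0xc4, 0x15, 0x95, 0x41, 0x46, 0xa7]
t3 = [0x15, 0x7c, 0x95, 0x55, 0x41, 0xc4, 0x46, 0x15]

RES = [ 0x15  0x7c  0x95  0x55  0x41  0xc4  0x46  0x15 ]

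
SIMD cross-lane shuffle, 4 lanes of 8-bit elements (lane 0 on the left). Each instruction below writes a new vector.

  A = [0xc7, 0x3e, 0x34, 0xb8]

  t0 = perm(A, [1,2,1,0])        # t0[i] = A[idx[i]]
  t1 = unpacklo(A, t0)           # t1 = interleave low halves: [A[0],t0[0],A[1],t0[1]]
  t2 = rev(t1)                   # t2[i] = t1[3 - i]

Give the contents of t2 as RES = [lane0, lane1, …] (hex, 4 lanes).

RES = [0x34, 0x3e, 0x3e, 0xc7]

  t0: 3e 34 3e c7
  t1: c7 3e 3e 34
  t2: 34 3e 3e c7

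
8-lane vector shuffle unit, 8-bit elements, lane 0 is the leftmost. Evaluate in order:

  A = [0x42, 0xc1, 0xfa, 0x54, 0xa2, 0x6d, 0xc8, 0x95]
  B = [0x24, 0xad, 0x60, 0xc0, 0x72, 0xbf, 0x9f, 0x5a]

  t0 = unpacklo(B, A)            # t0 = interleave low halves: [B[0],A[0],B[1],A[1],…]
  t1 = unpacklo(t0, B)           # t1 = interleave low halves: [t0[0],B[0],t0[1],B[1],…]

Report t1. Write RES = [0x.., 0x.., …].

RES = [0x24, 0x24, 0x42, 0xad, 0xad, 0x60, 0xc1, 0xc0]

t0 = [0x24, 0x42, 0xad, 0xc1, 0x60, 0xfa, 0xc0, 0x54]
t1 = [0x24, 0x24, 0x42, 0xad, 0xad, 0x60, 0xc1, 0xc0]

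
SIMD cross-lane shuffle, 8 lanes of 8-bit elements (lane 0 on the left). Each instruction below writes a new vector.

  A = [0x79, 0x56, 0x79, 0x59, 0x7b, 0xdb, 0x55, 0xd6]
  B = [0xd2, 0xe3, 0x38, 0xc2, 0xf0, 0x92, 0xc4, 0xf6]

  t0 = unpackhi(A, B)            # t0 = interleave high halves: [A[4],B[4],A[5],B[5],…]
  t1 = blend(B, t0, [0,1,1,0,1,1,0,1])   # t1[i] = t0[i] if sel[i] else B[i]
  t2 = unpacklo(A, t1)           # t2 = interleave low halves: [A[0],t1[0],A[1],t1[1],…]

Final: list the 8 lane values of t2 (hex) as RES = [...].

RES = [ 0x79  0xd2  0x56  0xf0  0x79  0xdb  0x59  0xc2 ]

  t0: 7b f0 db 92 55 c4 d6 f6
  t1: d2 f0 db c2 55 c4 c4 f6
  t2: 79 d2 56 f0 79 db 59 c2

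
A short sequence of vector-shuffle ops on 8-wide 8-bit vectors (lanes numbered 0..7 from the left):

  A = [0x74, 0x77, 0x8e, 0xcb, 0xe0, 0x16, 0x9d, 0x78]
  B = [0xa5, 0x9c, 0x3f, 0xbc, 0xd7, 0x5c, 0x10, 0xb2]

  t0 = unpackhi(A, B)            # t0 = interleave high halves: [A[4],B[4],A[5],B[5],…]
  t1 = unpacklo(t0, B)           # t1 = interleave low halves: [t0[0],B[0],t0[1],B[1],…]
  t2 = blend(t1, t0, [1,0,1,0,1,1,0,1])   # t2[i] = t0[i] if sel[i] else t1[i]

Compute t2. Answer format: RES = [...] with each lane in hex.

RES = [0xe0, 0xa5, 0x16, 0x9c, 0x9d, 0x10, 0x5c, 0xb2]

→ t0 |e0|d7|16|5c|9d|10|78|b2|
→ t1 |e0|a5|d7|9c|16|3f|5c|bc|
→ t2 |e0|a5|16|9c|9d|10|5c|b2|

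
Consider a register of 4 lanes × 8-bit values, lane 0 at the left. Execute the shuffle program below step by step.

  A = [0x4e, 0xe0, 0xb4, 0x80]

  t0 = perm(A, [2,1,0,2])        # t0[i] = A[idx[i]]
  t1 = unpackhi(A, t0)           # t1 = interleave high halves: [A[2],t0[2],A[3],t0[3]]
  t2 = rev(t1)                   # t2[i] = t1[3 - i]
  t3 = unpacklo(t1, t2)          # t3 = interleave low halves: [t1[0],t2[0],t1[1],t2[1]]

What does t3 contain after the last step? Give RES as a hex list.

RES = [ 0xb4  0xb4  0x4e  0x80 ]

→ t0 |b4|e0|4e|b4|
→ t1 |b4|4e|80|b4|
→ t2 |b4|80|4e|b4|
→ t3 |b4|b4|4e|80|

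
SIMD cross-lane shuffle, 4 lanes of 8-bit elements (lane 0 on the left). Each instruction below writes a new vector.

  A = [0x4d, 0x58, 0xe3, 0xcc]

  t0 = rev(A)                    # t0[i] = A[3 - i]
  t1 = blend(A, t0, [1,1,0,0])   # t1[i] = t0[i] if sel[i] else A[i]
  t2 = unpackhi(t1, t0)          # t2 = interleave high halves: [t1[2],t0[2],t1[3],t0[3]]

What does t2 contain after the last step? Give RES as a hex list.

t0 = [0xcc, 0xe3, 0x58, 0x4d]
t1 = [0xcc, 0xe3, 0xe3, 0xcc]
t2 = [0xe3, 0x58, 0xcc, 0x4d]

RES = [0xe3, 0x58, 0xcc, 0x4d]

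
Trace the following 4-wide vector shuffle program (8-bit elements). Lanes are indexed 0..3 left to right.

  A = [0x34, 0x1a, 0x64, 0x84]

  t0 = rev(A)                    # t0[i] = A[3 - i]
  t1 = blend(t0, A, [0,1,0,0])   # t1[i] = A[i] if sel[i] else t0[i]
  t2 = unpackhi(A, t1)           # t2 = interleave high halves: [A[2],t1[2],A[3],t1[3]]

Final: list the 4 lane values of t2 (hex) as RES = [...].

t0 = [0x84, 0x64, 0x1a, 0x34]
t1 = [0x84, 0x1a, 0x1a, 0x34]
t2 = [0x64, 0x1a, 0x84, 0x34]

RES = [ 0x64  0x1a  0x84  0x34 ]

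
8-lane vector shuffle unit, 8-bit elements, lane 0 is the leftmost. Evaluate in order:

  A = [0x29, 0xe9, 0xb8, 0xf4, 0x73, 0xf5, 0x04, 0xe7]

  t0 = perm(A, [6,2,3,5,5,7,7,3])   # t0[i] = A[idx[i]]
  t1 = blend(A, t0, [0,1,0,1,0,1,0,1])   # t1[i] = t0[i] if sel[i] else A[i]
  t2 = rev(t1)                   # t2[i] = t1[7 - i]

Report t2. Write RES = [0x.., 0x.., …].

t0 = [0x04, 0xb8, 0xf4, 0xf5, 0xf5, 0xe7, 0xe7, 0xf4]
t1 = [0x29, 0xb8, 0xb8, 0xf5, 0x73, 0xe7, 0x04, 0xf4]
t2 = [0xf4, 0x04, 0xe7, 0x73, 0xf5, 0xb8, 0xb8, 0x29]

RES = [ 0xf4  0x04  0xe7  0x73  0xf5  0xb8  0xb8  0x29 ]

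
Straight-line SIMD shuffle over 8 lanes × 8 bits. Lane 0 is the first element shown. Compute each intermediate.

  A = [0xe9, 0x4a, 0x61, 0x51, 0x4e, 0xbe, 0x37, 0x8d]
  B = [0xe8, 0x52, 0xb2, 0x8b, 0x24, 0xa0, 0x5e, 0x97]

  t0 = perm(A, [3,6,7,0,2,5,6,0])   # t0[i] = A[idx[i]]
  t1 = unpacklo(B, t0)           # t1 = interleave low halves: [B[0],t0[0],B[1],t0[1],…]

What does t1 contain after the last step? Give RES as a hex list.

RES = [0xe8, 0x51, 0x52, 0x37, 0xb2, 0x8d, 0x8b, 0xe9]

  t0: 51 37 8d e9 61 be 37 e9
  t1: e8 51 52 37 b2 8d 8b e9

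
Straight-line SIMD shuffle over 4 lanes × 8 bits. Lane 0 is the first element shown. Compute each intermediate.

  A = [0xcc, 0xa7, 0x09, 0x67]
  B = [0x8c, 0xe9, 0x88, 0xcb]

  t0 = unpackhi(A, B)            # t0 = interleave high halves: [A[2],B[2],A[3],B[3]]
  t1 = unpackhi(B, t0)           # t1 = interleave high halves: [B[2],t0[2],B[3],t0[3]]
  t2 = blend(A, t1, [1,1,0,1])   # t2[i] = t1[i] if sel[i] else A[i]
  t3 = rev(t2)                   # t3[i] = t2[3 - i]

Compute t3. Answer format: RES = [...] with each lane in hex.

t0 = [0x09, 0x88, 0x67, 0xcb]
t1 = [0x88, 0x67, 0xcb, 0xcb]
t2 = [0x88, 0x67, 0x09, 0xcb]
t3 = [0xcb, 0x09, 0x67, 0x88]

RES = [0xcb, 0x09, 0x67, 0x88]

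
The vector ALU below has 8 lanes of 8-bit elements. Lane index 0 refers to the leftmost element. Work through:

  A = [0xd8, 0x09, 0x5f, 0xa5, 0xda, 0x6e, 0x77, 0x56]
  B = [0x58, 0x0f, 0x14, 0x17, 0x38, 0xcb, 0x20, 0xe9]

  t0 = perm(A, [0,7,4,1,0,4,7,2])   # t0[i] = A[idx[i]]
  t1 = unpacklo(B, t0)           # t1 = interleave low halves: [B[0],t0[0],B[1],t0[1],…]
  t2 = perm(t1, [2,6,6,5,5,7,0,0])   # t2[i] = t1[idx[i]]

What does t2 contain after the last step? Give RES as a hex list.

RES = [ 0x0f  0x17  0x17  0xda  0xda  0x09  0x58  0x58 ]

t0 = [0xd8, 0x56, 0xda, 0x09, 0xd8, 0xda, 0x56, 0x5f]
t1 = [0x58, 0xd8, 0x0f, 0x56, 0x14, 0xda, 0x17, 0x09]
t2 = [0x0f, 0x17, 0x17, 0xda, 0xda, 0x09, 0x58, 0x58]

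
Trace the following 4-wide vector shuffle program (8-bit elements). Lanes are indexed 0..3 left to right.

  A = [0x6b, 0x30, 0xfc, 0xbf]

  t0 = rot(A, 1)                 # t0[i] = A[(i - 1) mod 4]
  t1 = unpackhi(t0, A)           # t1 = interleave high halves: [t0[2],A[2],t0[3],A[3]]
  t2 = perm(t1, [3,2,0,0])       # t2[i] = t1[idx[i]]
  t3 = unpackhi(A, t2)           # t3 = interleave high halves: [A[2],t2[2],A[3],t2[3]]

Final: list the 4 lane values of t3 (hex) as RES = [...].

RES = [ 0xfc  0x30  0xbf  0x30 ]

  t0: bf 6b 30 fc
  t1: 30 fc fc bf
  t2: bf fc 30 30
  t3: fc 30 bf 30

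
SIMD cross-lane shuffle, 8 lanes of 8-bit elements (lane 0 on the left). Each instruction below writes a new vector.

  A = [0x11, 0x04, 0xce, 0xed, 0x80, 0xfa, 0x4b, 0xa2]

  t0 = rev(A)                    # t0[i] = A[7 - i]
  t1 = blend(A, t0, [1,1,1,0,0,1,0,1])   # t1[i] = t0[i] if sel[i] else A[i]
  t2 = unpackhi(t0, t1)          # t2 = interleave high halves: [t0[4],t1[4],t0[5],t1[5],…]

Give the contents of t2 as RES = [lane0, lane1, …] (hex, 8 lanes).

RES = [0xed, 0x80, 0xce, 0xce, 0x04, 0x4b, 0x11, 0x11]

t0 = [0xa2, 0x4b, 0xfa, 0x80, 0xed, 0xce, 0x04, 0x11]
t1 = [0xa2, 0x4b, 0xfa, 0xed, 0x80, 0xce, 0x4b, 0x11]
t2 = [0xed, 0x80, 0xce, 0xce, 0x04, 0x4b, 0x11, 0x11]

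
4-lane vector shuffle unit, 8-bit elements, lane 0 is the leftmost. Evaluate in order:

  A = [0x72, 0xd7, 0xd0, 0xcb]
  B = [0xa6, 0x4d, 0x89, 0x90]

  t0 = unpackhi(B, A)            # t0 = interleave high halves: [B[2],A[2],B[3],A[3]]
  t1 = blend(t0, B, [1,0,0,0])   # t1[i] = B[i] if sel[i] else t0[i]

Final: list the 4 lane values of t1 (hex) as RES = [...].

RES = [0xa6, 0xd0, 0x90, 0xcb]

  t0: 89 d0 90 cb
  t1: a6 d0 90 cb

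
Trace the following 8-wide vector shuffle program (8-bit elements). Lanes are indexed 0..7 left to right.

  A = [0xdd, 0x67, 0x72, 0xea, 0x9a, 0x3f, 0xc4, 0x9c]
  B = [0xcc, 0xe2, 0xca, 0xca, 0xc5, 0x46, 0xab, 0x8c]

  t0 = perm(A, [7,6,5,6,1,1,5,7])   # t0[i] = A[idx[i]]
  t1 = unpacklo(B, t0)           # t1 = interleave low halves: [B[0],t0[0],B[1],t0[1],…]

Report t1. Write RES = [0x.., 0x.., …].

t0 = [0x9c, 0xc4, 0x3f, 0xc4, 0x67, 0x67, 0x3f, 0x9c]
t1 = [0xcc, 0x9c, 0xe2, 0xc4, 0xca, 0x3f, 0xca, 0xc4]

RES = [ 0xcc  0x9c  0xe2  0xc4  0xca  0x3f  0xca  0xc4 ]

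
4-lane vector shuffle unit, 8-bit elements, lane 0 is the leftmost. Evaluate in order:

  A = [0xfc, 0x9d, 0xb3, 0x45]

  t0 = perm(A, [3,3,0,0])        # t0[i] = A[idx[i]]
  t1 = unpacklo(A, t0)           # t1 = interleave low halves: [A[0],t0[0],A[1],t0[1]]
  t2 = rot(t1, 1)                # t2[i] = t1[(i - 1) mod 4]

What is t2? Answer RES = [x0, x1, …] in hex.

RES = [0x45, 0xfc, 0x45, 0x9d]

t0 = [0x45, 0x45, 0xfc, 0xfc]
t1 = [0xfc, 0x45, 0x9d, 0x45]
t2 = [0x45, 0xfc, 0x45, 0x9d]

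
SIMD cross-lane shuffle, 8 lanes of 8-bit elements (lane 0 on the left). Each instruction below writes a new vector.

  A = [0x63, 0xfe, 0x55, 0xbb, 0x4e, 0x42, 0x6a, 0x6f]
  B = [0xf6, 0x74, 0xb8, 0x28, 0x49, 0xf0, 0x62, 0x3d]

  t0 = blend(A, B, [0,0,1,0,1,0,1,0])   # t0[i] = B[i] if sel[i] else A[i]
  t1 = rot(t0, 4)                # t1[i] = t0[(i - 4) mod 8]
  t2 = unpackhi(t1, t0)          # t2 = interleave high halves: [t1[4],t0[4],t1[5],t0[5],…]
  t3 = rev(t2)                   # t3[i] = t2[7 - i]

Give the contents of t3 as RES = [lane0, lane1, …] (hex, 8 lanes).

t0 = [0x63, 0xfe, 0xb8, 0xbb, 0x49, 0x42, 0x62, 0x6f]
t1 = [0x49, 0x42, 0x62, 0x6f, 0x63, 0xfe, 0xb8, 0xbb]
t2 = [0x63, 0x49, 0xfe, 0x42, 0xb8, 0x62, 0xbb, 0x6f]
t3 = [0x6f, 0xbb, 0x62, 0xb8, 0x42, 0xfe, 0x49, 0x63]

RES = [0x6f, 0xbb, 0x62, 0xb8, 0x42, 0xfe, 0x49, 0x63]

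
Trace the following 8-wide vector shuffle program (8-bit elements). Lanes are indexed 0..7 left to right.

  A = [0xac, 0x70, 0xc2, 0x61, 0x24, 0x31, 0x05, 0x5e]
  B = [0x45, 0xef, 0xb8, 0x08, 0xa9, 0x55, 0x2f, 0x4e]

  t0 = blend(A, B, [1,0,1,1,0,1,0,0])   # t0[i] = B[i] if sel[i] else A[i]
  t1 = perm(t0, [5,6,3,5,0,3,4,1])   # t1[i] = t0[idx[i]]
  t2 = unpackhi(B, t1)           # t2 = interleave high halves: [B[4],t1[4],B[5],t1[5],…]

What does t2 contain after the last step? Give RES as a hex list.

RES = [0xa9, 0x45, 0x55, 0x08, 0x2f, 0x24, 0x4e, 0x70]

t0 = [0x45, 0x70, 0xb8, 0x08, 0x24, 0x55, 0x05, 0x5e]
t1 = [0x55, 0x05, 0x08, 0x55, 0x45, 0x08, 0x24, 0x70]
t2 = [0xa9, 0x45, 0x55, 0x08, 0x2f, 0x24, 0x4e, 0x70]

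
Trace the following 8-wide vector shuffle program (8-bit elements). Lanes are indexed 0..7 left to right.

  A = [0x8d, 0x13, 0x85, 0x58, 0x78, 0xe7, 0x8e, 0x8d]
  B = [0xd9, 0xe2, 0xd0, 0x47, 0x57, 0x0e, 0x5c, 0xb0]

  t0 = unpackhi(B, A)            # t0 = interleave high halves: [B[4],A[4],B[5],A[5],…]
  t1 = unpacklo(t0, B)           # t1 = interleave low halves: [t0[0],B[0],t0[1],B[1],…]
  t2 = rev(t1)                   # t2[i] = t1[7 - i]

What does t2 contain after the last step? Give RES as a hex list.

  t0: 57 78 0e e7 5c 8e b0 8d
  t1: 57 d9 78 e2 0e d0 e7 47
  t2: 47 e7 d0 0e e2 78 d9 57

RES = [0x47, 0xe7, 0xd0, 0x0e, 0xe2, 0x78, 0xd9, 0x57]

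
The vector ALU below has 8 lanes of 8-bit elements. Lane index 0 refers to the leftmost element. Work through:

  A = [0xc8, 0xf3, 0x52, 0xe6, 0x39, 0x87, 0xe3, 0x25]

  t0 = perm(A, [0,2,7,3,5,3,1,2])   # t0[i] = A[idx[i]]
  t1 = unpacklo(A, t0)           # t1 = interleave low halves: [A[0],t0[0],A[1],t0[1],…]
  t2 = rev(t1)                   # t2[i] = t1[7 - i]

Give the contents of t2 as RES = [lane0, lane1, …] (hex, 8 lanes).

RES = [ 0xe6  0xe6  0x25  0x52  0x52  0xf3  0xc8  0xc8 ]

t0 = [0xc8, 0x52, 0x25, 0xe6, 0x87, 0xe6, 0xf3, 0x52]
t1 = [0xc8, 0xc8, 0xf3, 0x52, 0x52, 0x25, 0xe6, 0xe6]
t2 = [0xe6, 0xe6, 0x25, 0x52, 0x52, 0xf3, 0xc8, 0xc8]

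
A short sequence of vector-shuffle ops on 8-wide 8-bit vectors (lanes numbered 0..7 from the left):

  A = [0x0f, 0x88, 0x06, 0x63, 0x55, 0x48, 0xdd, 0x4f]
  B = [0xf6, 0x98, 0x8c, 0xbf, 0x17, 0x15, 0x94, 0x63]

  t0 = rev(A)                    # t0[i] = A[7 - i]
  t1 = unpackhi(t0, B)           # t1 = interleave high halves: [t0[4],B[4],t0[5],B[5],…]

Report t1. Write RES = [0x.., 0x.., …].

RES = [ 0x63  0x17  0x06  0x15  0x88  0x94  0x0f  0x63 ]

→ t0 |4f|dd|48|55|63|06|88|0f|
→ t1 |63|17|06|15|88|94|0f|63|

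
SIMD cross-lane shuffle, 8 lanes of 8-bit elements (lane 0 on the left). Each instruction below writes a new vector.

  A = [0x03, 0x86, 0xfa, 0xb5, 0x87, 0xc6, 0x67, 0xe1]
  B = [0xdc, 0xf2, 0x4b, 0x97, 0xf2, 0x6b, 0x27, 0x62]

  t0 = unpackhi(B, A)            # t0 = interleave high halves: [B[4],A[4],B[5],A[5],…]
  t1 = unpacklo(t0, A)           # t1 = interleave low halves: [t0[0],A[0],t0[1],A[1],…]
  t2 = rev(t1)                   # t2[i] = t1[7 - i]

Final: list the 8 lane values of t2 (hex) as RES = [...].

RES = [ 0xb5  0xc6  0xfa  0x6b  0x86  0x87  0x03  0xf2 ]

→ t0 |f2|87|6b|c6|27|67|62|e1|
→ t1 |f2|03|87|86|6b|fa|c6|b5|
→ t2 |b5|c6|fa|6b|86|87|03|f2|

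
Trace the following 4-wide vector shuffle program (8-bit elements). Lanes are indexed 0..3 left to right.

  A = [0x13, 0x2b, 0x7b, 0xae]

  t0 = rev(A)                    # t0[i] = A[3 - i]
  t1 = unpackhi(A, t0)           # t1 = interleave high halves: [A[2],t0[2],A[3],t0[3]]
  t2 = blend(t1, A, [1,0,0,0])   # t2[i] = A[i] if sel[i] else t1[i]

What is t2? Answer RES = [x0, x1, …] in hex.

→ t0 |ae|7b|2b|13|
→ t1 |7b|2b|ae|13|
→ t2 |13|2b|ae|13|

RES = [0x13, 0x2b, 0xae, 0x13]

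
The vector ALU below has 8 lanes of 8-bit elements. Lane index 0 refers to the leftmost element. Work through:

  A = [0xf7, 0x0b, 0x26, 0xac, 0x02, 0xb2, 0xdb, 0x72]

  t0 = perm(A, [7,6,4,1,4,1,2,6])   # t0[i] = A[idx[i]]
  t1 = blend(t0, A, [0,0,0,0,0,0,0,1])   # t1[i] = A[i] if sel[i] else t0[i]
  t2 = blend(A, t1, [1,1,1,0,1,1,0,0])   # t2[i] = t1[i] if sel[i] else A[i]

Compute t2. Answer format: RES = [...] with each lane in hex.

t0 = [0x72, 0xdb, 0x02, 0x0b, 0x02, 0x0b, 0x26, 0xdb]
t1 = [0x72, 0xdb, 0x02, 0x0b, 0x02, 0x0b, 0x26, 0x72]
t2 = [0x72, 0xdb, 0x02, 0xac, 0x02, 0x0b, 0xdb, 0x72]

RES = [0x72, 0xdb, 0x02, 0xac, 0x02, 0x0b, 0xdb, 0x72]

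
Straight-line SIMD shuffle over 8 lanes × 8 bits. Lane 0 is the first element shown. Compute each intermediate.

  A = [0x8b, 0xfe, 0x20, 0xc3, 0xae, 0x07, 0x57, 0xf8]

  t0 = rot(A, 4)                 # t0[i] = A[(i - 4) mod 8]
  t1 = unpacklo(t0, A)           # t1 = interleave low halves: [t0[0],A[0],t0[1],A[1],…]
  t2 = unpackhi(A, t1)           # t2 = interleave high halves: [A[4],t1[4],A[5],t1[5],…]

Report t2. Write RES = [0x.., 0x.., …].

RES = [0xae, 0x57, 0x07, 0x20, 0x57, 0xf8, 0xf8, 0xc3]

t0 = [0xae, 0x07, 0x57, 0xf8, 0x8b, 0xfe, 0x20, 0xc3]
t1 = [0xae, 0x8b, 0x07, 0xfe, 0x57, 0x20, 0xf8, 0xc3]
t2 = [0xae, 0x57, 0x07, 0x20, 0x57, 0xf8, 0xf8, 0xc3]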